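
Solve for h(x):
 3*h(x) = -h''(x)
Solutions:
 h(x) = C1*sin(sqrt(3)*x) + C2*cos(sqrt(3)*x)


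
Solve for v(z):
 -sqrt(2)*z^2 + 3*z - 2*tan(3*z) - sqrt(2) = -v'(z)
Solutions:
 v(z) = C1 + sqrt(2)*z^3/3 - 3*z^2/2 + sqrt(2)*z - 2*log(cos(3*z))/3


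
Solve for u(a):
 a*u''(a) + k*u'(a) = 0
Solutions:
 u(a) = C1 + a^(1 - re(k))*(C2*sin(log(a)*Abs(im(k))) + C3*cos(log(a)*im(k)))


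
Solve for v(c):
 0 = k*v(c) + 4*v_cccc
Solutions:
 v(c) = C1*exp(-sqrt(2)*c*(-k)^(1/4)/2) + C2*exp(sqrt(2)*c*(-k)^(1/4)/2) + C3*exp(-sqrt(2)*I*c*(-k)^(1/4)/2) + C4*exp(sqrt(2)*I*c*(-k)^(1/4)/2)


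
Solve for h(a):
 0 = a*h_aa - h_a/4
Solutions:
 h(a) = C1 + C2*a^(5/4)


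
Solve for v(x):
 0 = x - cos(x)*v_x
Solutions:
 v(x) = C1 + Integral(x/cos(x), x)


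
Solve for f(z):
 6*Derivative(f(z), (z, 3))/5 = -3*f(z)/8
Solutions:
 f(z) = C3*exp(-2^(2/3)*5^(1/3)*z/4) + (C1*sin(2^(2/3)*sqrt(3)*5^(1/3)*z/8) + C2*cos(2^(2/3)*sqrt(3)*5^(1/3)*z/8))*exp(2^(2/3)*5^(1/3)*z/8)


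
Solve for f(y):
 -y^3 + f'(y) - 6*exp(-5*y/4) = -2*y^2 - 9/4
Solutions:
 f(y) = C1 + y^4/4 - 2*y^3/3 - 9*y/4 - 24*exp(-5*y/4)/5


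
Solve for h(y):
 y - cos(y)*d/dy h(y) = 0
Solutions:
 h(y) = C1 + Integral(y/cos(y), y)


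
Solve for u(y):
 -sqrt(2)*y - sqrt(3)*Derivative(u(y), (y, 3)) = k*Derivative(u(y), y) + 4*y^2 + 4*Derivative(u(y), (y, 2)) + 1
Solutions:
 u(y) = C1 + C2*exp(sqrt(3)*y*(sqrt(-sqrt(3)*k + 4) - 2)/3) + C3*exp(-sqrt(3)*y*(sqrt(-sqrt(3)*k + 4) + 2)/3) - 4*y^3/(3*k) - sqrt(2)*y^2/(2*k) - y/k + 16*y^2/k^2 + 4*sqrt(2)*y/k^2 + 8*sqrt(3)*y/k^2 - 128*y/k^3


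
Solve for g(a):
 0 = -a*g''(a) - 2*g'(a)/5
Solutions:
 g(a) = C1 + C2*a^(3/5)


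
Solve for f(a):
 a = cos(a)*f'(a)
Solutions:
 f(a) = C1 + Integral(a/cos(a), a)


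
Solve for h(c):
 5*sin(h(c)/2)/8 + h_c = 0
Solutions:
 5*c/8 + log(cos(h(c)/2) - 1) - log(cos(h(c)/2) + 1) = C1


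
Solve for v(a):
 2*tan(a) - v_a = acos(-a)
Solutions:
 v(a) = C1 - a*acos(-a) - sqrt(1 - a^2) - 2*log(cos(a))


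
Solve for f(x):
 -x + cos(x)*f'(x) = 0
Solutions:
 f(x) = C1 + Integral(x/cos(x), x)


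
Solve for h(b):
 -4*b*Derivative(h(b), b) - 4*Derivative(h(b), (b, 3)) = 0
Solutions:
 h(b) = C1 + Integral(C2*airyai(-b) + C3*airybi(-b), b)


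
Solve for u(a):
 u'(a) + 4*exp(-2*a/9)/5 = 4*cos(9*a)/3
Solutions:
 u(a) = C1 + 4*sin(9*a)/27 + 18*exp(-2*a/9)/5


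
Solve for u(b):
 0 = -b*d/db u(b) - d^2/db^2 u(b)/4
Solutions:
 u(b) = C1 + C2*erf(sqrt(2)*b)


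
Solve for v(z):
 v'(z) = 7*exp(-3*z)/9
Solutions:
 v(z) = C1 - 7*exp(-3*z)/27


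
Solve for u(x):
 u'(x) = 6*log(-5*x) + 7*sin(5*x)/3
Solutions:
 u(x) = C1 + 6*x*log(-x) - 6*x + 6*x*log(5) - 7*cos(5*x)/15


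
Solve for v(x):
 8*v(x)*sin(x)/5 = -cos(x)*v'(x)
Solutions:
 v(x) = C1*cos(x)^(8/5)


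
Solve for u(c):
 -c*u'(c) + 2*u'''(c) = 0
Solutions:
 u(c) = C1 + Integral(C2*airyai(2^(2/3)*c/2) + C3*airybi(2^(2/3)*c/2), c)


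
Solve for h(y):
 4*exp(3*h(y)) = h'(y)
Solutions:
 h(y) = log(-1/(C1 + 12*y))/3
 h(y) = log((-1/(C1 + 4*y))^(1/3)*(-3^(2/3) - 3*3^(1/6)*I)/6)
 h(y) = log((-1/(C1 + 4*y))^(1/3)*(-3^(2/3) + 3*3^(1/6)*I)/6)


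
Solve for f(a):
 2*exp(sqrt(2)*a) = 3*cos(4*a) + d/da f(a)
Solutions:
 f(a) = C1 + sqrt(2)*exp(sqrt(2)*a) - 3*sin(4*a)/4


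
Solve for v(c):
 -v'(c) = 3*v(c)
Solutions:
 v(c) = C1*exp(-3*c)


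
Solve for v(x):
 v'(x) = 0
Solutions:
 v(x) = C1


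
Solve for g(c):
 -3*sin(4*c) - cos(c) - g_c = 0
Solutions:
 g(c) = C1 - sin(c) + 3*cos(4*c)/4


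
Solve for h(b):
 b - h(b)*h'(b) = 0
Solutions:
 h(b) = -sqrt(C1 + b^2)
 h(b) = sqrt(C1 + b^2)


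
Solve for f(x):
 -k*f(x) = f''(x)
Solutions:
 f(x) = C1*exp(-x*sqrt(-k)) + C2*exp(x*sqrt(-k))


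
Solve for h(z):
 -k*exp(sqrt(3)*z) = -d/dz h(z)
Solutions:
 h(z) = C1 + sqrt(3)*k*exp(sqrt(3)*z)/3


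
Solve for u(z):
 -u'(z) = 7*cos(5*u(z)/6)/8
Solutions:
 7*z/8 - 3*log(sin(5*u(z)/6) - 1)/5 + 3*log(sin(5*u(z)/6) + 1)/5 = C1


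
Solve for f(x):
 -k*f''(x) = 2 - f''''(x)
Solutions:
 f(x) = C1 + C2*x + C3*exp(-sqrt(k)*x) + C4*exp(sqrt(k)*x) - x^2/k


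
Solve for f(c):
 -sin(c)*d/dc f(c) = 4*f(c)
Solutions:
 f(c) = C1*(cos(c)^2 + 2*cos(c) + 1)/(cos(c)^2 - 2*cos(c) + 1)


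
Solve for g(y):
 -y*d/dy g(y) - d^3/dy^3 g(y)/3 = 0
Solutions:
 g(y) = C1 + Integral(C2*airyai(-3^(1/3)*y) + C3*airybi(-3^(1/3)*y), y)


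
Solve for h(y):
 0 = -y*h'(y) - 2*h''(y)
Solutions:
 h(y) = C1 + C2*erf(y/2)


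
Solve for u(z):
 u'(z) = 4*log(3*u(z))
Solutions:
 -Integral(1/(log(_y) + log(3)), (_y, u(z)))/4 = C1 - z


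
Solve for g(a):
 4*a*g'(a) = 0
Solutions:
 g(a) = C1


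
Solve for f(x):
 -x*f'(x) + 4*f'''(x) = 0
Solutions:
 f(x) = C1 + Integral(C2*airyai(2^(1/3)*x/2) + C3*airybi(2^(1/3)*x/2), x)


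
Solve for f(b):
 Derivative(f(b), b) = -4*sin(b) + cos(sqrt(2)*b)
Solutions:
 f(b) = C1 + sqrt(2)*sin(sqrt(2)*b)/2 + 4*cos(b)


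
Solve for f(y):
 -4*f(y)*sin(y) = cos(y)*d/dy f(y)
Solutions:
 f(y) = C1*cos(y)^4


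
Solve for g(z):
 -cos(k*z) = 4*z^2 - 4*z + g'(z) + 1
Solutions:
 g(z) = C1 - 4*z^3/3 + 2*z^2 - z - sin(k*z)/k


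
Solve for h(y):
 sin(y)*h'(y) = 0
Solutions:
 h(y) = C1


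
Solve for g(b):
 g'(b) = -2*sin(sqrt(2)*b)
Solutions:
 g(b) = C1 + sqrt(2)*cos(sqrt(2)*b)


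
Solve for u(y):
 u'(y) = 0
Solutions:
 u(y) = C1


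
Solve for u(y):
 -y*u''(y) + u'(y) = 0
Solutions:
 u(y) = C1 + C2*y^2


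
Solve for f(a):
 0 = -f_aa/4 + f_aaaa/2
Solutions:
 f(a) = C1 + C2*a + C3*exp(-sqrt(2)*a/2) + C4*exp(sqrt(2)*a/2)


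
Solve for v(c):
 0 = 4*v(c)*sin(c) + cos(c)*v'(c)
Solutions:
 v(c) = C1*cos(c)^4


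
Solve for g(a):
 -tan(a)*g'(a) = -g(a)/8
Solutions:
 g(a) = C1*sin(a)^(1/8)


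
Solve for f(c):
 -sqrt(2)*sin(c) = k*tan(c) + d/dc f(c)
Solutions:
 f(c) = C1 + k*log(cos(c)) + sqrt(2)*cos(c)


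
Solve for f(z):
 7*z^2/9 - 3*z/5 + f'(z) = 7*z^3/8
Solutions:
 f(z) = C1 + 7*z^4/32 - 7*z^3/27 + 3*z^2/10


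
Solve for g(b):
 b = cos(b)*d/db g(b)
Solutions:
 g(b) = C1 + Integral(b/cos(b), b)


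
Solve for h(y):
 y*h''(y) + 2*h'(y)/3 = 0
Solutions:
 h(y) = C1 + C2*y^(1/3)


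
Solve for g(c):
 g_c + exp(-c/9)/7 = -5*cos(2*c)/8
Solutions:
 g(c) = C1 - 5*sin(2*c)/16 + 9*exp(-c/9)/7


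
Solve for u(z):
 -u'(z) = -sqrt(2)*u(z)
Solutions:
 u(z) = C1*exp(sqrt(2)*z)


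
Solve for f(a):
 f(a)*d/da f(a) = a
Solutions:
 f(a) = -sqrt(C1 + a^2)
 f(a) = sqrt(C1 + a^2)


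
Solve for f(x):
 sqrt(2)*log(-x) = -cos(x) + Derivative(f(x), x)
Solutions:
 f(x) = C1 + sqrt(2)*x*(log(-x) - 1) + sin(x)


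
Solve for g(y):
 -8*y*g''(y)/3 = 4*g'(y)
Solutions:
 g(y) = C1 + C2/sqrt(y)


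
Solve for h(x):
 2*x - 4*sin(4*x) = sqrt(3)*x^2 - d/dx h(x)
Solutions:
 h(x) = C1 + sqrt(3)*x^3/3 - x^2 - cos(4*x)


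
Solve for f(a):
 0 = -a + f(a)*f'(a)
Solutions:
 f(a) = -sqrt(C1 + a^2)
 f(a) = sqrt(C1 + a^2)


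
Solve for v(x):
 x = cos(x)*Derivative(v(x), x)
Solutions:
 v(x) = C1 + Integral(x/cos(x), x)


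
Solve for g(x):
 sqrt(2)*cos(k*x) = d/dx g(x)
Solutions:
 g(x) = C1 + sqrt(2)*sin(k*x)/k


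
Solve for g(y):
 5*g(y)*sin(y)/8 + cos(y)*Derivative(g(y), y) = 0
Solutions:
 g(y) = C1*cos(y)^(5/8)


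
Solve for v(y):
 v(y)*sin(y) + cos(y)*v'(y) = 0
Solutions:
 v(y) = C1*cos(y)


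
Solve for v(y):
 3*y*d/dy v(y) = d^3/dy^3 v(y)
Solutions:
 v(y) = C1 + Integral(C2*airyai(3^(1/3)*y) + C3*airybi(3^(1/3)*y), y)


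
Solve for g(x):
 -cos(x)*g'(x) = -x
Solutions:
 g(x) = C1 + Integral(x/cos(x), x)


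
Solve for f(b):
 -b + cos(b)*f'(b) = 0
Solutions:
 f(b) = C1 + Integral(b/cos(b), b)


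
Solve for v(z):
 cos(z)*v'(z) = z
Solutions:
 v(z) = C1 + Integral(z/cos(z), z)


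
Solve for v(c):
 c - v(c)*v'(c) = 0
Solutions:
 v(c) = -sqrt(C1 + c^2)
 v(c) = sqrt(C1 + c^2)


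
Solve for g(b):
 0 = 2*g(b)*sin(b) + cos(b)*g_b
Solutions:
 g(b) = C1*cos(b)^2


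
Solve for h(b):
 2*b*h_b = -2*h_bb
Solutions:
 h(b) = C1 + C2*erf(sqrt(2)*b/2)


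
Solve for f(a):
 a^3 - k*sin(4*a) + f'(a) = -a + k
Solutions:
 f(a) = C1 - a^4/4 - a^2/2 + a*k - k*cos(4*a)/4


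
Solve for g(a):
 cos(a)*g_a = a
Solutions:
 g(a) = C1 + Integral(a/cos(a), a)


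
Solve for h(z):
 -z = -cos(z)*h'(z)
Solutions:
 h(z) = C1 + Integral(z/cos(z), z)


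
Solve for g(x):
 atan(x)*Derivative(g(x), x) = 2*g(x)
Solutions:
 g(x) = C1*exp(2*Integral(1/atan(x), x))


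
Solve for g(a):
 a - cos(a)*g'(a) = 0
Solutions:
 g(a) = C1 + Integral(a/cos(a), a)


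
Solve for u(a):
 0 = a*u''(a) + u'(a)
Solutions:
 u(a) = C1 + C2*log(a)


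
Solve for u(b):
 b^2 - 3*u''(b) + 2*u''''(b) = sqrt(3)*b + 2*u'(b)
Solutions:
 u(b) = C1 + C2*exp(-2^(1/3)*b*(2^(1/3)/(sqrt(2) + 2)^(1/3) + (sqrt(2) + 2)^(1/3))/4)*sin(2^(1/3)*sqrt(3)*b*(-(sqrt(2) + 2)^(1/3) + 2^(1/3)/(sqrt(2) + 2)^(1/3))/4) + C3*exp(-2^(1/3)*b*(2^(1/3)/(sqrt(2) + 2)^(1/3) + (sqrt(2) + 2)^(1/3))/4)*cos(2^(1/3)*sqrt(3)*b*(-(sqrt(2) + 2)^(1/3) + 2^(1/3)/(sqrt(2) + 2)^(1/3))/4) + C4*exp(2^(1/3)*b*(2^(1/3)/(sqrt(2) + 2)^(1/3) + (sqrt(2) + 2)^(1/3))/2) + b^3/6 - 3*b^2/4 - sqrt(3)*b^2/4 + 3*sqrt(3)*b/4 + 9*b/4


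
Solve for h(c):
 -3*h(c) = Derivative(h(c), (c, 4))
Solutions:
 h(c) = (C1*sin(sqrt(2)*3^(1/4)*c/2) + C2*cos(sqrt(2)*3^(1/4)*c/2))*exp(-sqrt(2)*3^(1/4)*c/2) + (C3*sin(sqrt(2)*3^(1/4)*c/2) + C4*cos(sqrt(2)*3^(1/4)*c/2))*exp(sqrt(2)*3^(1/4)*c/2)


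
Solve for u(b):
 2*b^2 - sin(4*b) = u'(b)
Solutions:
 u(b) = C1 + 2*b^3/3 + cos(4*b)/4


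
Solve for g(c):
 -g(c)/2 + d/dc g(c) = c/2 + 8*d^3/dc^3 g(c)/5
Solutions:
 g(c) = C1*exp(30^(1/3)*c*(30^(1/3)/(sqrt(51) + 9)^(1/3) + (sqrt(51) + 9)^(1/3))/24)*sin(10^(1/3)*3^(1/6)*c*(-3^(2/3)*(sqrt(51) + 9)^(1/3) + 3*10^(1/3)/(sqrt(51) + 9)^(1/3))/24) + C2*exp(30^(1/3)*c*(30^(1/3)/(sqrt(51) + 9)^(1/3) + (sqrt(51) + 9)^(1/3))/24)*cos(10^(1/3)*3^(1/6)*c*(-3^(2/3)*(sqrt(51) + 9)^(1/3) + 3*10^(1/3)/(sqrt(51) + 9)^(1/3))/24) + C3*exp(-30^(1/3)*c*(30^(1/3)/(sqrt(51) + 9)^(1/3) + (sqrt(51) + 9)^(1/3))/12) - c - 2


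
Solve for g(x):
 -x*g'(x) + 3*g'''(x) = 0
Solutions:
 g(x) = C1 + Integral(C2*airyai(3^(2/3)*x/3) + C3*airybi(3^(2/3)*x/3), x)


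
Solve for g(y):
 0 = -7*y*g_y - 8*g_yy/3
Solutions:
 g(y) = C1 + C2*erf(sqrt(21)*y/4)


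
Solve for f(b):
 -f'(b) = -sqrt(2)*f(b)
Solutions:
 f(b) = C1*exp(sqrt(2)*b)


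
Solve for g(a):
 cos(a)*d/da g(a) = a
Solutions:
 g(a) = C1 + Integral(a/cos(a), a)


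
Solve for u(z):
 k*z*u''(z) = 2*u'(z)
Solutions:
 u(z) = C1 + z^(((re(k) + 2)*re(k) + im(k)^2)/(re(k)^2 + im(k)^2))*(C2*sin(2*log(z)*Abs(im(k))/(re(k)^2 + im(k)^2)) + C3*cos(2*log(z)*im(k)/(re(k)^2 + im(k)^2)))


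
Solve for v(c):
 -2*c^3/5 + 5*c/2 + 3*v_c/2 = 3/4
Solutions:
 v(c) = C1 + c^4/15 - 5*c^2/6 + c/2


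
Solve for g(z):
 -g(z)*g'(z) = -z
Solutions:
 g(z) = -sqrt(C1 + z^2)
 g(z) = sqrt(C1 + z^2)


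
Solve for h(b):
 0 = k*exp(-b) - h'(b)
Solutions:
 h(b) = C1 - k*exp(-b)


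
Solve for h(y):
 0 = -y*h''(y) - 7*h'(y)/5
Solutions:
 h(y) = C1 + C2/y^(2/5)


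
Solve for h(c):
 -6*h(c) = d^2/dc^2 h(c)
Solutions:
 h(c) = C1*sin(sqrt(6)*c) + C2*cos(sqrt(6)*c)


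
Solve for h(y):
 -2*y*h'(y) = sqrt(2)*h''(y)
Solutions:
 h(y) = C1 + C2*erf(2^(3/4)*y/2)


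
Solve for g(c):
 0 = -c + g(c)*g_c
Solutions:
 g(c) = -sqrt(C1 + c^2)
 g(c) = sqrt(C1 + c^2)


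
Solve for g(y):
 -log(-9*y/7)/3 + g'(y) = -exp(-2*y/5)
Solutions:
 g(y) = C1 + y*log(-y)/3 + y*(-log(7) - 1 + 2*log(3))/3 + 5*exp(-2*y/5)/2


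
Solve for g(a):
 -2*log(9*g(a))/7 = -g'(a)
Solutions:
 -7*Integral(1/(log(_y) + 2*log(3)), (_y, g(a)))/2 = C1 - a


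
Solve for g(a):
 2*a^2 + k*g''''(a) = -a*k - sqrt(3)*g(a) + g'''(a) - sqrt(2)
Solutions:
 g(a) = C1*exp(a*Piecewise((-sqrt(-3^(1/6)*(-1/k^3)^(1/3) + 1/(4*k^2))/2 - sqrt(3^(1/6)*(-1/k^3)^(1/3) + 1/(2*k^2) - 1/(4*k^3*sqrt(-3^(1/6)*(-1/k^3)^(1/3) + 1/(4*k^2))))/2 + 1/(4*k), Eq(sqrt(3)/k, 0)), (-sqrt(2*(sqrt(-sqrt(3)/(9*k^3) + 3/(256*k^6)) + sqrt(3)/(16*k^3))^(1/3) + 2*sqrt(3)/(3*k*(sqrt(-sqrt(3)/(9*k^3) + 3/(256*k^6)) + sqrt(3)/(16*k^3))^(1/3)) + 1/(4*k^2))/2 - sqrt(-2*(sqrt(-sqrt(3)/(9*k^3) + 3/(256*k^6)) + sqrt(3)/(16*k^3))^(1/3) - 2*sqrt(3)/(3*k*(sqrt(-sqrt(3)/(9*k^3) + 3/(256*k^6)) + sqrt(3)/(16*k^3))^(1/3)) + 1/(2*k^2) - 1/(4*k^3*sqrt(2*(sqrt(-sqrt(3)/(9*k^3) + 3/(256*k^6)) + sqrt(3)/(16*k^3))^(1/3) + 2*sqrt(3)/(3*k*(sqrt(-sqrt(3)/(9*k^3) + 3/(256*k^6)) + sqrt(3)/(16*k^3))^(1/3)) + 1/(4*k^2))))/2 + 1/(4*k), True))) + C2*exp(a*Piecewise((-sqrt(-3^(1/6)*(-1/k^3)^(1/3) + 1/(4*k^2))/2 + sqrt(3^(1/6)*(-1/k^3)^(1/3) + 1/(2*k^2) - 1/(4*k^3*sqrt(-3^(1/6)*(-1/k^3)^(1/3) + 1/(4*k^2))))/2 + 1/(4*k), Eq(sqrt(3)/k, 0)), (-sqrt(2*(sqrt(-sqrt(3)/(9*k^3) + 3/(256*k^6)) + sqrt(3)/(16*k^3))^(1/3) + 2*sqrt(3)/(3*k*(sqrt(-sqrt(3)/(9*k^3) + 3/(256*k^6)) + sqrt(3)/(16*k^3))^(1/3)) + 1/(4*k^2))/2 + sqrt(-2*(sqrt(-sqrt(3)/(9*k^3) + 3/(256*k^6)) + sqrt(3)/(16*k^3))^(1/3) - 2*sqrt(3)/(3*k*(sqrt(-sqrt(3)/(9*k^3) + 3/(256*k^6)) + sqrt(3)/(16*k^3))^(1/3)) + 1/(2*k^2) - 1/(4*k^3*sqrt(2*(sqrt(-sqrt(3)/(9*k^3) + 3/(256*k^6)) + sqrt(3)/(16*k^3))^(1/3) + 2*sqrt(3)/(3*k*(sqrt(-sqrt(3)/(9*k^3) + 3/(256*k^6)) + sqrt(3)/(16*k^3))^(1/3)) + 1/(4*k^2))))/2 + 1/(4*k), True))) + C3*exp(a*Piecewise((sqrt(-3^(1/6)*(-1/k^3)^(1/3) + 1/(4*k^2))/2 - sqrt(3^(1/6)*(-1/k^3)^(1/3) + 1/(2*k^2) + 1/(4*k^3*sqrt(-3^(1/6)*(-1/k^3)^(1/3) + 1/(4*k^2))))/2 + 1/(4*k), Eq(sqrt(3)/k, 0)), (sqrt(2*(sqrt(-sqrt(3)/(9*k^3) + 3/(256*k^6)) + sqrt(3)/(16*k^3))^(1/3) + 2*sqrt(3)/(3*k*(sqrt(-sqrt(3)/(9*k^3) + 3/(256*k^6)) + sqrt(3)/(16*k^3))^(1/3)) + 1/(4*k^2))/2 - sqrt(-2*(sqrt(-sqrt(3)/(9*k^3) + 3/(256*k^6)) + sqrt(3)/(16*k^3))^(1/3) - 2*sqrt(3)/(3*k*(sqrt(-sqrt(3)/(9*k^3) + 3/(256*k^6)) + sqrt(3)/(16*k^3))^(1/3)) + 1/(2*k^2) + 1/(4*k^3*sqrt(2*(sqrt(-sqrt(3)/(9*k^3) + 3/(256*k^6)) + sqrt(3)/(16*k^3))^(1/3) + 2*sqrt(3)/(3*k*(sqrt(-sqrt(3)/(9*k^3) + 3/(256*k^6)) + sqrt(3)/(16*k^3))^(1/3)) + 1/(4*k^2))))/2 + 1/(4*k), True))) + C4*exp(a*Piecewise((sqrt(-3^(1/6)*(-1/k^3)^(1/3) + 1/(4*k^2))/2 + sqrt(3^(1/6)*(-1/k^3)^(1/3) + 1/(2*k^2) + 1/(4*k^3*sqrt(-3^(1/6)*(-1/k^3)^(1/3) + 1/(4*k^2))))/2 + 1/(4*k), Eq(sqrt(3)/k, 0)), (sqrt(2*(sqrt(-sqrt(3)/(9*k^3) + 3/(256*k^6)) + sqrt(3)/(16*k^3))^(1/3) + 2*sqrt(3)/(3*k*(sqrt(-sqrt(3)/(9*k^3) + 3/(256*k^6)) + sqrt(3)/(16*k^3))^(1/3)) + 1/(4*k^2))/2 + sqrt(-2*(sqrt(-sqrt(3)/(9*k^3) + 3/(256*k^6)) + sqrt(3)/(16*k^3))^(1/3) - 2*sqrt(3)/(3*k*(sqrt(-sqrt(3)/(9*k^3) + 3/(256*k^6)) + sqrt(3)/(16*k^3))^(1/3)) + 1/(2*k^2) + 1/(4*k^3*sqrt(2*(sqrt(-sqrt(3)/(9*k^3) + 3/(256*k^6)) + sqrt(3)/(16*k^3))^(1/3) + 2*sqrt(3)/(3*k*(sqrt(-sqrt(3)/(9*k^3) + 3/(256*k^6)) + sqrt(3)/(16*k^3))^(1/3)) + 1/(4*k^2))))/2 + 1/(4*k), True))) - 2*sqrt(3)*a^2/3 - sqrt(3)*a*k/3 - sqrt(6)/3


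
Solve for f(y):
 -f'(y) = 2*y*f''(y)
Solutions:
 f(y) = C1 + C2*sqrt(y)


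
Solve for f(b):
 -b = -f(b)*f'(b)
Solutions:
 f(b) = -sqrt(C1 + b^2)
 f(b) = sqrt(C1 + b^2)


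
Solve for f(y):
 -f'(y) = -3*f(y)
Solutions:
 f(y) = C1*exp(3*y)


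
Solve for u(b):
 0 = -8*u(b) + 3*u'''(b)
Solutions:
 u(b) = C3*exp(2*3^(2/3)*b/3) + (C1*sin(3^(1/6)*b) + C2*cos(3^(1/6)*b))*exp(-3^(2/3)*b/3)


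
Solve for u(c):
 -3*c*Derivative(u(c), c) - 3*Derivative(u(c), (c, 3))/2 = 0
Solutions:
 u(c) = C1 + Integral(C2*airyai(-2^(1/3)*c) + C3*airybi(-2^(1/3)*c), c)


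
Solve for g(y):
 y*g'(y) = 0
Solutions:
 g(y) = C1


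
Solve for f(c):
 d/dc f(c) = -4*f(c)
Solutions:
 f(c) = C1*exp(-4*c)


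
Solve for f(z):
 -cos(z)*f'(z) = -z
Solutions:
 f(z) = C1 + Integral(z/cos(z), z)


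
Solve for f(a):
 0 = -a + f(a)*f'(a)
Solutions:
 f(a) = -sqrt(C1 + a^2)
 f(a) = sqrt(C1 + a^2)


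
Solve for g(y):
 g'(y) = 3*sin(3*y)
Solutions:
 g(y) = C1 - cos(3*y)


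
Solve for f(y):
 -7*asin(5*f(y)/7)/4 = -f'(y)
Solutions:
 Integral(1/asin(5*_y/7), (_y, f(y))) = C1 + 7*y/4


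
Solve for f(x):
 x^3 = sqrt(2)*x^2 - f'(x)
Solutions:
 f(x) = C1 - x^4/4 + sqrt(2)*x^3/3


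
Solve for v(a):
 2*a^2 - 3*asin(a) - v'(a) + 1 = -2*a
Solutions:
 v(a) = C1 + 2*a^3/3 + a^2 - 3*a*asin(a) + a - 3*sqrt(1 - a^2)


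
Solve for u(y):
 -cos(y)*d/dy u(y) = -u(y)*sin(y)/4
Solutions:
 u(y) = C1/cos(y)^(1/4)


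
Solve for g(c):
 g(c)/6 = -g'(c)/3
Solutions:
 g(c) = C1*exp(-c/2)


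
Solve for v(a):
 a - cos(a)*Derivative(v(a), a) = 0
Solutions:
 v(a) = C1 + Integral(a/cos(a), a)


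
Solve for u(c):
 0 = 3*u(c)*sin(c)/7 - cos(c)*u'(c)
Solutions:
 u(c) = C1/cos(c)^(3/7)


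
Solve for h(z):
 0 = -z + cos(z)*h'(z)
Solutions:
 h(z) = C1 + Integral(z/cos(z), z)


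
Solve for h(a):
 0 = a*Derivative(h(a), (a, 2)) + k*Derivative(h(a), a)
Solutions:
 h(a) = C1 + a^(1 - re(k))*(C2*sin(log(a)*Abs(im(k))) + C3*cos(log(a)*im(k)))


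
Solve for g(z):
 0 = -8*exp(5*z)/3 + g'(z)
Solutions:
 g(z) = C1 + 8*exp(5*z)/15


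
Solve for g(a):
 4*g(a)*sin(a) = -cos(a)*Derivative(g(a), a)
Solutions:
 g(a) = C1*cos(a)^4


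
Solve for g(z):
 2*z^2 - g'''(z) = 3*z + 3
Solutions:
 g(z) = C1 + C2*z + C3*z^2 + z^5/30 - z^4/8 - z^3/2


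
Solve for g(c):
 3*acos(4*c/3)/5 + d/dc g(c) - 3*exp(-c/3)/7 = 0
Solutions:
 g(c) = C1 - 3*c*acos(4*c/3)/5 + 3*sqrt(9 - 16*c^2)/20 - 9*exp(-c/3)/7


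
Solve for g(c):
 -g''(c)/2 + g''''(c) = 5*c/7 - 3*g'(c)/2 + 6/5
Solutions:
 g(c) = C1 + C2*exp(6^(1/3)*c*(6^(1/3)/(sqrt(723) + 27)^(1/3) + (sqrt(723) + 27)^(1/3))/12)*sin(2^(1/3)*3^(1/6)*c*(-3^(2/3)*(sqrt(723) + 27)^(1/3) + 3*2^(1/3)/(sqrt(723) + 27)^(1/3))/12) + C3*exp(6^(1/3)*c*(6^(1/3)/(sqrt(723) + 27)^(1/3) + (sqrt(723) + 27)^(1/3))/12)*cos(2^(1/3)*3^(1/6)*c*(-3^(2/3)*(sqrt(723) + 27)^(1/3) + 3*2^(1/3)/(sqrt(723) + 27)^(1/3))/12) + C4*exp(-6^(1/3)*c*(6^(1/3)/(sqrt(723) + 27)^(1/3) + (sqrt(723) + 27)^(1/3))/6) + 5*c^2/21 + 302*c/315


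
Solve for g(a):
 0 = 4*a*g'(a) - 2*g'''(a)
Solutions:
 g(a) = C1 + Integral(C2*airyai(2^(1/3)*a) + C3*airybi(2^(1/3)*a), a)


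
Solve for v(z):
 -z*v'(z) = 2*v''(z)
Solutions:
 v(z) = C1 + C2*erf(z/2)


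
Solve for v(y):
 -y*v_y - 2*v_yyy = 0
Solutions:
 v(y) = C1 + Integral(C2*airyai(-2^(2/3)*y/2) + C3*airybi(-2^(2/3)*y/2), y)


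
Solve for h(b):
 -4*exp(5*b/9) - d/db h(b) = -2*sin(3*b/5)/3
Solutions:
 h(b) = C1 - 36*exp(5*b/9)/5 - 10*cos(3*b/5)/9


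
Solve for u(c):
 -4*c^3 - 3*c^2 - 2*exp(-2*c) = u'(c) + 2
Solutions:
 u(c) = C1 - c^4 - c^3 - 2*c + exp(-2*c)


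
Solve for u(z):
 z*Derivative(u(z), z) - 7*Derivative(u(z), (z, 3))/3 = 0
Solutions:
 u(z) = C1 + Integral(C2*airyai(3^(1/3)*7^(2/3)*z/7) + C3*airybi(3^(1/3)*7^(2/3)*z/7), z)


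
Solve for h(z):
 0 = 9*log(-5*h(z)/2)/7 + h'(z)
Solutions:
 7*Integral(1/(log(-_y) - log(2) + log(5)), (_y, h(z)))/9 = C1 - z


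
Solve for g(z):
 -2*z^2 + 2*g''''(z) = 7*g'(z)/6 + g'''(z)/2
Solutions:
 g(z) = C1 + C2*exp(z*(-(12*sqrt(1771) + 505)^(1/3) - 1/(12*sqrt(1771) + 505)^(1/3) + 2)/24)*sin(sqrt(3)*z*(-(12*sqrt(1771) + 505)^(1/3) + (12*sqrt(1771) + 505)^(-1/3))/24) + C3*exp(z*(-(12*sqrt(1771) + 505)^(1/3) - 1/(12*sqrt(1771) + 505)^(1/3) + 2)/24)*cos(sqrt(3)*z*(-(12*sqrt(1771) + 505)^(1/3) + (12*sqrt(1771) + 505)^(-1/3))/24) + C4*exp(z*((12*sqrt(1771) + 505)^(-1/3) + 1 + (12*sqrt(1771) + 505)^(1/3))/12) - 4*z^3/7 + 72*z/49


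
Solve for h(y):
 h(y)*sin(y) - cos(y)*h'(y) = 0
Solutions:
 h(y) = C1/cos(y)


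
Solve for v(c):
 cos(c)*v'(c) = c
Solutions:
 v(c) = C1 + Integral(c/cos(c), c)


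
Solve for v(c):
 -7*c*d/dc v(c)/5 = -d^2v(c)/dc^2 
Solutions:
 v(c) = C1 + C2*erfi(sqrt(70)*c/10)


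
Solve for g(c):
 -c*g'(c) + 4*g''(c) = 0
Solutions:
 g(c) = C1 + C2*erfi(sqrt(2)*c/4)


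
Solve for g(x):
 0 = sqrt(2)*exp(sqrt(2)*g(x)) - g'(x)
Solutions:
 g(x) = sqrt(2)*(2*log(-1/(C1 + sqrt(2)*x)) - log(2))/4


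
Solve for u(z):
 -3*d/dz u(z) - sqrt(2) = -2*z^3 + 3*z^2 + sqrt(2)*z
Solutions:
 u(z) = C1 + z^4/6 - z^3/3 - sqrt(2)*z^2/6 - sqrt(2)*z/3


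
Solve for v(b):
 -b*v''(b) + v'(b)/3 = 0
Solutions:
 v(b) = C1 + C2*b^(4/3)


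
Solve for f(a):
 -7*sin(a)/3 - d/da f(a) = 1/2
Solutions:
 f(a) = C1 - a/2 + 7*cos(a)/3


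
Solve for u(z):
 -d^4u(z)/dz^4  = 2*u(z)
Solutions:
 u(z) = (C1*sin(2^(3/4)*z/2) + C2*cos(2^(3/4)*z/2))*exp(-2^(3/4)*z/2) + (C3*sin(2^(3/4)*z/2) + C4*cos(2^(3/4)*z/2))*exp(2^(3/4)*z/2)


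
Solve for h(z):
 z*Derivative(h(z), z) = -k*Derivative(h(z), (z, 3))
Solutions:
 h(z) = C1 + Integral(C2*airyai(z*(-1/k)^(1/3)) + C3*airybi(z*(-1/k)^(1/3)), z)


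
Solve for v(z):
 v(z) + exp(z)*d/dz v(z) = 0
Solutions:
 v(z) = C1*exp(exp(-z))


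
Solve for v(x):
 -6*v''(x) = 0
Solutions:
 v(x) = C1 + C2*x


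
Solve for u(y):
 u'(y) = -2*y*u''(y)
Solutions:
 u(y) = C1 + C2*sqrt(y)


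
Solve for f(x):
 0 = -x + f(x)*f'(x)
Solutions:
 f(x) = -sqrt(C1 + x^2)
 f(x) = sqrt(C1 + x^2)


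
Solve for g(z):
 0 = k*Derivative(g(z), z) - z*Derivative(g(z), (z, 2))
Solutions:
 g(z) = C1 + z^(re(k) + 1)*(C2*sin(log(z)*Abs(im(k))) + C3*cos(log(z)*im(k)))


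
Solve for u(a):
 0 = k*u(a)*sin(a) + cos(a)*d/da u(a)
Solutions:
 u(a) = C1*exp(k*log(cos(a)))


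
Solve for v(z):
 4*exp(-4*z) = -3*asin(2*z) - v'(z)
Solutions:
 v(z) = C1 - 3*z*asin(2*z) - 3*sqrt(1 - 4*z^2)/2 + exp(-4*z)


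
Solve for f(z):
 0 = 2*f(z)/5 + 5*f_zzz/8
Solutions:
 f(z) = C3*exp(-2*10^(1/3)*z/5) + (C1*sin(10^(1/3)*sqrt(3)*z/5) + C2*cos(10^(1/3)*sqrt(3)*z/5))*exp(10^(1/3)*z/5)


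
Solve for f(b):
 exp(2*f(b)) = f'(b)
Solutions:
 f(b) = log(-sqrt(-1/(C1 + b))) - log(2)/2
 f(b) = log(-1/(C1 + b))/2 - log(2)/2


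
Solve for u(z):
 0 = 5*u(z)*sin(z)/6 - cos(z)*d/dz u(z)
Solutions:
 u(z) = C1/cos(z)^(5/6)


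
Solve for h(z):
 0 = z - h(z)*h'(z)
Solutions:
 h(z) = -sqrt(C1 + z^2)
 h(z) = sqrt(C1 + z^2)


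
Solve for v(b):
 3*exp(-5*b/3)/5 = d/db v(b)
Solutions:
 v(b) = C1 - 9*exp(-5*b/3)/25


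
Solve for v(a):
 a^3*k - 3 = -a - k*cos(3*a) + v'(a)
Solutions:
 v(a) = C1 + a^4*k/4 + a^2/2 - 3*a + k*sin(3*a)/3


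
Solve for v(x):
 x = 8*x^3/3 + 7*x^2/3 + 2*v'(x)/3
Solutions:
 v(x) = C1 - x^4 - 7*x^3/6 + 3*x^2/4


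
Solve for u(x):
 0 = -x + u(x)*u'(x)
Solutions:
 u(x) = -sqrt(C1 + x^2)
 u(x) = sqrt(C1 + x^2)


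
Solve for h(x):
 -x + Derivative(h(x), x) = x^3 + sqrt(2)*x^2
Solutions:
 h(x) = C1 + x^4/4 + sqrt(2)*x^3/3 + x^2/2


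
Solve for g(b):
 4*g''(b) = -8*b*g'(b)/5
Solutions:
 g(b) = C1 + C2*erf(sqrt(5)*b/5)


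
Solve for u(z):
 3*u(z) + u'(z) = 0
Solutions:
 u(z) = C1*exp(-3*z)


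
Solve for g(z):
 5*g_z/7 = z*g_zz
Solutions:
 g(z) = C1 + C2*z^(12/7)


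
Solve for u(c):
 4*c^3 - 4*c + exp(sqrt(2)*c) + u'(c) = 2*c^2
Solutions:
 u(c) = C1 - c^4 + 2*c^3/3 + 2*c^2 - sqrt(2)*exp(sqrt(2)*c)/2


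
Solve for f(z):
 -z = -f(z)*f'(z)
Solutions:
 f(z) = -sqrt(C1 + z^2)
 f(z) = sqrt(C1 + z^2)


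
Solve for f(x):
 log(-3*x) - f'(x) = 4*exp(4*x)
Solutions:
 f(x) = C1 + x*log(-x) + x*(-1 + log(3)) - exp(4*x)


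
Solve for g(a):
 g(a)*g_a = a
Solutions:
 g(a) = -sqrt(C1 + a^2)
 g(a) = sqrt(C1 + a^2)


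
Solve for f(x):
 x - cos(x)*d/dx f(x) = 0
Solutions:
 f(x) = C1 + Integral(x/cos(x), x)


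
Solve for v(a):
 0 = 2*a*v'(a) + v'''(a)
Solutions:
 v(a) = C1 + Integral(C2*airyai(-2^(1/3)*a) + C3*airybi(-2^(1/3)*a), a)


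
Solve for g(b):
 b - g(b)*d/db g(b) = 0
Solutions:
 g(b) = -sqrt(C1 + b^2)
 g(b) = sqrt(C1 + b^2)


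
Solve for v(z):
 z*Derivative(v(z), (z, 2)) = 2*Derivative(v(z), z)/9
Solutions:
 v(z) = C1 + C2*z^(11/9)


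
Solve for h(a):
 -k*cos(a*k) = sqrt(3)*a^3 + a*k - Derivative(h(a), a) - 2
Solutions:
 h(a) = C1 + sqrt(3)*a^4/4 + a^2*k/2 - 2*a + sin(a*k)


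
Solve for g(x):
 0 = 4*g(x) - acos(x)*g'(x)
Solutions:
 g(x) = C1*exp(4*Integral(1/acos(x), x))


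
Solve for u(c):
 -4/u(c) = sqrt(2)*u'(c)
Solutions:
 u(c) = -sqrt(C1 - 4*sqrt(2)*c)
 u(c) = sqrt(C1 - 4*sqrt(2)*c)


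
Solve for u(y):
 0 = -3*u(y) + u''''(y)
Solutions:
 u(y) = C1*exp(-3^(1/4)*y) + C2*exp(3^(1/4)*y) + C3*sin(3^(1/4)*y) + C4*cos(3^(1/4)*y)


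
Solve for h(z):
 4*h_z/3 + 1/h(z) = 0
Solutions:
 h(z) = -sqrt(C1 - 6*z)/2
 h(z) = sqrt(C1 - 6*z)/2


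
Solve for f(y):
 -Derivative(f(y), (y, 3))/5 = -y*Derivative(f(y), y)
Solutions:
 f(y) = C1 + Integral(C2*airyai(5^(1/3)*y) + C3*airybi(5^(1/3)*y), y)


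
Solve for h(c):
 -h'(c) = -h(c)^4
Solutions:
 h(c) = (-1/(C1 + 3*c))^(1/3)
 h(c) = (-1/(C1 + c))^(1/3)*(-3^(2/3) - 3*3^(1/6)*I)/6
 h(c) = (-1/(C1 + c))^(1/3)*(-3^(2/3) + 3*3^(1/6)*I)/6


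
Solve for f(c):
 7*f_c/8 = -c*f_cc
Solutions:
 f(c) = C1 + C2*c^(1/8)


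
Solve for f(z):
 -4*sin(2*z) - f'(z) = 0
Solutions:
 f(z) = C1 + 2*cos(2*z)


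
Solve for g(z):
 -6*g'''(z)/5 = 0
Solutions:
 g(z) = C1 + C2*z + C3*z^2


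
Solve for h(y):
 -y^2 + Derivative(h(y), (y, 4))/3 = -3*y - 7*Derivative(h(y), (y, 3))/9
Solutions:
 h(y) = C1 + C2*y + C3*y^2 + C4*exp(-7*y/3) + 3*y^5/140 - 81*y^4/392 + 243*y^3/686


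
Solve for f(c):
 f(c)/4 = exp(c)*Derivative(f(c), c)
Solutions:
 f(c) = C1*exp(-exp(-c)/4)


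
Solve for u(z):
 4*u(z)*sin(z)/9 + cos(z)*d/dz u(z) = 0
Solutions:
 u(z) = C1*cos(z)^(4/9)


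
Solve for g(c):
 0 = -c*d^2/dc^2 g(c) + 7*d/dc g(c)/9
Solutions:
 g(c) = C1 + C2*c^(16/9)


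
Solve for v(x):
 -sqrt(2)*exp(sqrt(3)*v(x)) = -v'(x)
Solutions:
 v(x) = sqrt(3)*(2*log(-1/(C1 + sqrt(2)*x)) - log(3))/6


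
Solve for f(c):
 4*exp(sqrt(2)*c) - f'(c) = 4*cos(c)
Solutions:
 f(c) = C1 + 2*sqrt(2)*exp(sqrt(2)*c) - 4*sin(c)


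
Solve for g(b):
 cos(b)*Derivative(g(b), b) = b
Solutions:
 g(b) = C1 + Integral(b/cos(b), b)


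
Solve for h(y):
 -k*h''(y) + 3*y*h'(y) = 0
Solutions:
 h(y) = C1 + C2*erf(sqrt(6)*y*sqrt(-1/k)/2)/sqrt(-1/k)


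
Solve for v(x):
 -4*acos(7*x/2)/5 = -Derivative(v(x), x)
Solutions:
 v(x) = C1 + 4*x*acos(7*x/2)/5 - 4*sqrt(4 - 49*x^2)/35


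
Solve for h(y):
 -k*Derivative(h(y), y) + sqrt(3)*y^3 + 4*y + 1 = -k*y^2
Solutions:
 h(y) = C1 + y^3/3 + sqrt(3)*y^4/(4*k) + 2*y^2/k + y/k


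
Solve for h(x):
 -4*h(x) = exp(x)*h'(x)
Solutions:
 h(x) = C1*exp(4*exp(-x))


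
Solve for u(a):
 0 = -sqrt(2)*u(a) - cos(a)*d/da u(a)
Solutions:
 u(a) = C1*(sin(a) - 1)^(sqrt(2)/2)/(sin(a) + 1)^(sqrt(2)/2)


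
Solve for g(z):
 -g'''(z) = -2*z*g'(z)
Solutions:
 g(z) = C1 + Integral(C2*airyai(2^(1/3)*z) + C3*airybi(2^(1/3)*z), z)


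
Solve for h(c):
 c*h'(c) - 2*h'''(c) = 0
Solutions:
 h(c) = C1 + Integral(C2*airyai(2^(2/3)*c/2) + C3*airybi(2^(2/3)*c/2), c)


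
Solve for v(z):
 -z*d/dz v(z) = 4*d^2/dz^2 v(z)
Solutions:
 v(z) = C1 + C2*erf(sqrt(2)*z/4)


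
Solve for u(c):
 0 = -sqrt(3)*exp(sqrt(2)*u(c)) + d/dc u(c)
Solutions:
 u(c) = sqrt(2)*(2*log(-1/(C1 + sqrt(3)*c)) - log(2))/4


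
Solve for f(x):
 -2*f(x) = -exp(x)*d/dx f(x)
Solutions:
 f(x) = C1*exp(-2*exp(-x))


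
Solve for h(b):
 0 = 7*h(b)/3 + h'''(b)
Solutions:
 h(b) = C3*exp(-3^(2/3)*7^(1/3)*b/3) + (C1*sin(3^(1/6)*7^(1/3)*b/2) + C2*cos(3^(1/6)*7^(1/3)*b/2))*exp(3^(2/3)*7^(1/3)*b/6)


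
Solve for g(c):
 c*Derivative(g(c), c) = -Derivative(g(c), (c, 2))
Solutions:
 g(c) = C1 + C2*erf(sqrt(2)*c/2)


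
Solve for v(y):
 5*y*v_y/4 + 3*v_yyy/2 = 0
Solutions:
 v(y) = C1 + Integral(C2*airyai(-5^(1/3)*6^(2/3)*y/6) + C3*airybi(-5^(1/3)*6^(2/3)*y/6), y)


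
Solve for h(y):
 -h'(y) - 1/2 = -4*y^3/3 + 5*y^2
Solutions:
 h(y) = C1 + y^4/3 - 5*y^3/3 - y/2


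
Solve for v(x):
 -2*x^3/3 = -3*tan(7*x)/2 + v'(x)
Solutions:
 v(x) = C1 - x^4/6 - 3*log(cos(7*x))/14


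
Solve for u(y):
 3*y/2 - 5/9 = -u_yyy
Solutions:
 u(y) = C1 + C2*y + C3*y^2 - y^4/16 + 5*y^3/54


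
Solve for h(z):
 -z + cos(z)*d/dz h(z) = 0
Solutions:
 h(z) = C1 + Integral(z/cos(z), z)


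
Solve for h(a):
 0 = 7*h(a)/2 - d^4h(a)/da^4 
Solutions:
 h(a) = C1*exp(-2^(3/4)*7^(1/4)*a/2) + C2*exp(2^(3/4)*7^(1/4)*a/2) + C3*sin(2^(3/4)*7^(1/4)*a/2) + C4*cos(2^(3/4)*7^(1/4)*a/2)


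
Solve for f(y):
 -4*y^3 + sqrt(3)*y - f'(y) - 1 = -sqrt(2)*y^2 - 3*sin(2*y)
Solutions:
 f(y) = C1 - y^4 + sqrt(2)*y^3/3 + sqrt(3)*y^2/2 - y - 3*cos(2*y)/2


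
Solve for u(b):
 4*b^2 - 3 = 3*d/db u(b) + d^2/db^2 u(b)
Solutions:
 u(b) = C1 + C2*exp(-3*b) + 4*b^3/9 - 4*b^2/9 - 19*b/27


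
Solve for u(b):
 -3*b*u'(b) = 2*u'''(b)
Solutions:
 u(b) = C1 + Integral(C2*airyai(-2^(2/3)*3^(1/3)*b/2) + C3*airybi(-2^(2/3)*3^(1/3)*b/2), b)


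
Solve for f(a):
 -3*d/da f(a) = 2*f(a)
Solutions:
 f(a) = C1*exp(-2*a/3)


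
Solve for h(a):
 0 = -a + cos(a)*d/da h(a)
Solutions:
 h(a) = C1 + Integral(a/cos(a), a)


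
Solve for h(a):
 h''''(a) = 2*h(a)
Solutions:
 h(a) = C1*exp(-2^(1/4)*a) + C2*exp(2^(1/4)*a) + C3*sin(2^(1/4)*a) + C4*cos(2^(1/4)*a)


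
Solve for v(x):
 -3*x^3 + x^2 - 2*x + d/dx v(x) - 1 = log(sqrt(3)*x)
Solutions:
 v(x) = C1 + 3*x^4/4 - x^3/3 + x^2 + x*log(x) + x*log(3)/2


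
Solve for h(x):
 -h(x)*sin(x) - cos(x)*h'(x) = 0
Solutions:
 h(x) = C1*cos(x)


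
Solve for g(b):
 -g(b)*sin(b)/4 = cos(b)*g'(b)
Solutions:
 g(b) = C1*cos(b)^(1/4)


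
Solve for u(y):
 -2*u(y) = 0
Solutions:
 u(y) = 0


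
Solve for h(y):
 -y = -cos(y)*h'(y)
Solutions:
 h(y) = C1 + Integral(y/cos(y), y)


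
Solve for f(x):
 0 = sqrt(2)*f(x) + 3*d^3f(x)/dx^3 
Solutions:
 f(x) = C3*exp(-2^(1/6)*3^(2/3)*x/3) + (C1*sin(6^(1/6)*x/2) + C2*cos(6^(1/6)*x/2))*exp(2^(1/6)*3^(2/3)*x/6)


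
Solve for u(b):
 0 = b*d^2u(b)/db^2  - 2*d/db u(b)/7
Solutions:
 u(b) = C1 + C2*b^(9/7)


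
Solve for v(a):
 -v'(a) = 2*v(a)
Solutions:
 v(a) = C1*exp(-2*a)


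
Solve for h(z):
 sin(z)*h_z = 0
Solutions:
 h(z) = C1


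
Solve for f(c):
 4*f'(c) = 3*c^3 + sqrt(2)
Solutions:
 f(c) = C1 + 3*c^4/16 + sqrt(2)*c/4


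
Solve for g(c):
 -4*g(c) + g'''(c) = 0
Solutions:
 g(c) = C3*exp(2^(2/3)*c) + (C1*sin(2^(2/3)*sqrt(3)*c/2) + C2*cos(2^(2/3)*sqrt(3)*c/2))*exp(-2^(2/3)*c/2)


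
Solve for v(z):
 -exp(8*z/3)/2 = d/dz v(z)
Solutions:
 v(z) = C1 - 3*exp(8*z/3)/16


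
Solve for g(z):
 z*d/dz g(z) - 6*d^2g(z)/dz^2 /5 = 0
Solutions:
 g(z) = C1 + C2*erfi(sqrt(15)*z/6)


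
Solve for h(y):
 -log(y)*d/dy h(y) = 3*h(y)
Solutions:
 h(y) = C1*exp(-3*li(y))


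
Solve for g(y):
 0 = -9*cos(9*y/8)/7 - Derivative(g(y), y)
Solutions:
 g(y) = C1 - 8*sin(9*y/8)/7


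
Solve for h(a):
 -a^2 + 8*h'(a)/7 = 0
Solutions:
 h(a) = C1 + 7*a^3/24


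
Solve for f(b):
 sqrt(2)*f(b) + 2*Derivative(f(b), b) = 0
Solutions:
 f(b) = C1*exp(-sqrt(2)*b/2)


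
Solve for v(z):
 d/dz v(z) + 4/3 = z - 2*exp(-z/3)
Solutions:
 v(z) = C1 + z^2/2 - 4*z/3 + 6*exp(-z/3)


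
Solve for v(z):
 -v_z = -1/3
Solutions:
 v(z) = C1 + z/3


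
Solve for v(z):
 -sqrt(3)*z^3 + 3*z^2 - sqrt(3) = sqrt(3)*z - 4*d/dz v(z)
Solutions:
 v(z) = C1 + sqrt(3)*z^4/16 - z^3/4 + sqrt(3)*z^2/8 + sqrt(3)*z/4


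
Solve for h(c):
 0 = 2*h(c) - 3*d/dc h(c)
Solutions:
 h(c) = C1*exp(2*c/3)


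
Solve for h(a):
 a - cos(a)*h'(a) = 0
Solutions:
 h(a) = C1 + Integral(a/cos(a), a)


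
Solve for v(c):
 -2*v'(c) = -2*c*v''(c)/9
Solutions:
 v(c) = C1 + C2*c^10


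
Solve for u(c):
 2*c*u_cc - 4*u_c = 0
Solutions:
 u(c) = C1 + C2*c^3


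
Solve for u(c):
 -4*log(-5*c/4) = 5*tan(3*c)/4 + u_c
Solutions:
 u(c) = C1 - 4*c*log(-c) - 4*c*log(5) + 4*c + 8*c*log(2) + 5*log(cos(3*c))/12


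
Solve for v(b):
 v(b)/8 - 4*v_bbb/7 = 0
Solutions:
 v(b) = C3*exp(14^(1/3)*b/4) + (C1*sin(14^(1/3)*sqrt(3)*b/8) + C2*cos(14^(1/3)*sqrt(3)*b/8))*exp(-14^(1/3)*b/8)


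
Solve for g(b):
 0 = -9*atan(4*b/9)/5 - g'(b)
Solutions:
 g(b) = C1 - 9*b*atan(4*b/9)/5 + 81*log(16*b^2 + 81)/40


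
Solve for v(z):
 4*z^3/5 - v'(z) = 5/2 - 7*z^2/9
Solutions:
 v(z) = C1 + z^4/5 + 7*z^3/27 - 5*z/2


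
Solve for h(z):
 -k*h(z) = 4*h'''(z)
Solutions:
 h(z) = C1*exp(2^(1/3)*z*(-k)^(1/3)/2) + C2*exp(2^(1/3)*z*(-k)^(1/3)*(-1 + sqrt(3)*I)/4) + C3*exp(-2^(1/3)*z*(-k)^(1/3)*(1 + sqrt(3)*I)/4)


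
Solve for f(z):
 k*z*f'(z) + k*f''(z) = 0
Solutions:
 f(z) = C1 + C2*erf(sqrt(2)*z/2)


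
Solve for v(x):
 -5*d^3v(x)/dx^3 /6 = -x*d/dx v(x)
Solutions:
 v(x) = C1 + Integral(C2*airyai(5^(2/3)*6^(1/3)*x/5) + C3*airybi(5^(2/3)*6^(1/3)*x/5), x)


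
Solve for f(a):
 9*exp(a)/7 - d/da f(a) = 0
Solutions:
 f(a) = C1 + 9*exp(a)/7


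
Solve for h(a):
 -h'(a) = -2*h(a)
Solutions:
 h(a) = C1*exp(2*a)


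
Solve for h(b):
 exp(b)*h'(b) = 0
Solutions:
 h(b) = C1


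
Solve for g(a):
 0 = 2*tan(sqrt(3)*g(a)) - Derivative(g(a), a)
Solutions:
 g(a) = sqrt(3)*(pi - asin(C1*exp(2*sqrt(3)*a)))/3
 g(a) = sqrt(3)*asin(C1*exp(2*sqrt(3)*a))/3


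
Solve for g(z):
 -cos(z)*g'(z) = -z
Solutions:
 g(z) = C1 + Integral(z/cos(z), z)


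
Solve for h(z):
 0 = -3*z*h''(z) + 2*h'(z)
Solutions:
 h(z) = C1 + C2*z^(5/3)


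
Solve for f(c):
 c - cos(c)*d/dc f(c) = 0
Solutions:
 f(c) = C1 + Integral(c/cos(c), c)


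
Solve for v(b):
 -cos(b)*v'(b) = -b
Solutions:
 v(b) = C1 + Integral(b/cos(b), b)


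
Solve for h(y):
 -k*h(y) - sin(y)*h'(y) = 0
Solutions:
 h(y) = C1*exp(k*(-log(cos(y) - 1) + log(cos(y) + 1))/2)


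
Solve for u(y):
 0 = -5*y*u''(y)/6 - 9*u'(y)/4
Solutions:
 u(y) = C1 + C2/y^(17/10)


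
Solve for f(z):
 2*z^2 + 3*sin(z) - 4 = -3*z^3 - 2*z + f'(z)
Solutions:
 f(z) = C1 + 3*z^4/4 + 2*z^3/3 + z^2 - 4*z - 3*cos(z)


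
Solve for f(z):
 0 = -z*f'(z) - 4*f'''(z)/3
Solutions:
 f(z) = C1 + Integral(C2*airyai(-6^(1/3)*z/2) + C3*airybi(-6^(1/3)*z/2), z)


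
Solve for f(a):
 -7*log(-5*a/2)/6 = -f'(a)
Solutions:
 f(a) = C1 + 7*a*log(-a)/6 + 7*a*(-1 - log(2) + log(5))/6


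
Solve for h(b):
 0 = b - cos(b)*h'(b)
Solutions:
 h(b) = C1 + Integral(b/cos(b), b)


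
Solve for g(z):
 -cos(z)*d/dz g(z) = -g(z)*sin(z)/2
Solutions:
 g(z) = C1/sqrt(cos(z))


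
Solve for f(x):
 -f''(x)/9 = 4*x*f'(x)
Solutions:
 f(x) = C1 + C2*erf(3*sqrt(2)*x)


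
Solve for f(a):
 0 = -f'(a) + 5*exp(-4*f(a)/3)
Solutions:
 f(a) = 3*log(-I*(C1 + 20*a/3)^(1/4))
 f(a) = 3*log(I*(C1 + 20*a/3)^(1/4))
 f(a) = 3*log(-(C1 + 20*a/3)^(1/4))
 f(a) = 3*log(C1 + 20*a/3)/4


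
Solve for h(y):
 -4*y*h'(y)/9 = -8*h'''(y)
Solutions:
 h(y) = C1 + Integral(C2*airyai(12^(1/3)*y/6) + C3*airybi(12^(1/3)*y/6), y)


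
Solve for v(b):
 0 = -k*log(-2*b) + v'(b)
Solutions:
 v(b) = C1 + b*k*log(-b) + b*k*(-1 + log(2))


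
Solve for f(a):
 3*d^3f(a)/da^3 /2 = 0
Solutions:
 f(a) = C1 + C2*a + C3*a^2


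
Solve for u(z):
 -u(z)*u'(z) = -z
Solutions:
 u(z) = -sqrt(C1 + z^2)
 u(z) = sqrt(C1 + z^2)


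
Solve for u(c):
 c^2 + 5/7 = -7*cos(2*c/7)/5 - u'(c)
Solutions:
 u(c) = C1 - c^3/3 - 5*c/7 - 49*sin(c/7)*cos(c/7)/5


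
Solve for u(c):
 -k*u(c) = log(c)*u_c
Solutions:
 u(c) = C1*exp(-k*li(c))


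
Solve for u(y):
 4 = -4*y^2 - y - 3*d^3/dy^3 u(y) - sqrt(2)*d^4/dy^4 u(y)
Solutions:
 u(y) = C1 + C2*y + C3*y^2 + C4*exp(-3*sqrt(2)*y/2) - y^5/45 + y^4*(-3 + 8*sqrt(2))/216 + y^3*(-52 + 3*sqrt(2))/162


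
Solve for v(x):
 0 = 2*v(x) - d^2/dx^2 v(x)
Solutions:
 v(x) = C1*exp(-sqrt(2)*x) + C2*exp(sqrt(2)*x)


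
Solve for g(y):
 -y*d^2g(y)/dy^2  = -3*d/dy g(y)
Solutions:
 g(y) = C1 + C2*y^4


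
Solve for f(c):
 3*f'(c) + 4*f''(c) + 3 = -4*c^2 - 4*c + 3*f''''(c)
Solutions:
 f(c) = C1 + C2*exp(-2^(1/3)*c*(8/(sqrt(473) + 27)^(1/3) + 2^(1/3)*(sqrt(473) + 27)^(1/3))/12)*sin(2^(1/3)*sqrt(3)*c*(-2^(1/3)*(sqrt(473) + 27)^(1/3) + 8/(sqrt(473) + 27)^(1/3))/12) + C3*exp(-2^(1/3)*c*(8/(sqrt(473) + 27)^(1/3) + 2^(1/3)*(sqrt(473) + 27)^(1/3))/12)*cos(2^(1/3)*sqrt(3)*c*(-2^(1/3)*(sqrt(473) + 27)^(1/3) + 8/(sqrt(473) + 27)^(1/3))/12) + C4*exp(2^(1/3)*c*(8/(sqrt(473) + 27)^(1/3) + 2^(1/3)*(sqrt(473) + 27)^(1/3))/6) - 4*c^3/9 + 10*c^2/9 - 107*c/27


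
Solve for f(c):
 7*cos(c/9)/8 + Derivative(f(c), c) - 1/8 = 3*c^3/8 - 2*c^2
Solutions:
 f(c) = C1 + 3*c^4/32 - 2*c^3/3 + c/8 - 63*sin(c/9)/8


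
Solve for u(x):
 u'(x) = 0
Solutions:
 u(x) = C1


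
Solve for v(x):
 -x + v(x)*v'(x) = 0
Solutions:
 v(x) = -sqrt(C1 + x^2)
 v(x) = sqrt(C1 + x^2)


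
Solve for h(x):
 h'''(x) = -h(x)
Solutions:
 h(x) = C3*exp(-x) + (C1*sin(sqrt(3)*x/2) + C2*cos(sqrt(3)*x/2))*exp(x/2)


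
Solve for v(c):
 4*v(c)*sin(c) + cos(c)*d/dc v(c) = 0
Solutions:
 v(c) = C1*cos(c)^4


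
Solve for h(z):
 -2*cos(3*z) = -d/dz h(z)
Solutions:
 h(z) = C1 + 2*sin(3*z)/3


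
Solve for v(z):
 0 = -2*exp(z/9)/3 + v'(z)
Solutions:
 v(z) = C1 + 6*exp(z/9)


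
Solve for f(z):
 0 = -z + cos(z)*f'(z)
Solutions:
 f(z) = C1 + Integral(z/cos(z), z)


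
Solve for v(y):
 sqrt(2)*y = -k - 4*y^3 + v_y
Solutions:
 v(y) = C1 + k*y + y^4 + sqrt(2)*y^2/2


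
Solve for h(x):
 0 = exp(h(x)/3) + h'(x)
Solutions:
 h(x) = 3*log(1/(C1 + x)) + 3*log(3)


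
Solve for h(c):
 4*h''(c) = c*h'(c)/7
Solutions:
 h(c) = C1 + C2*erfi(sqrt(14)*c/28)


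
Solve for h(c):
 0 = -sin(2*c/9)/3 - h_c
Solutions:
 h(c) = C1 + 3*cos(2*c/9)/2


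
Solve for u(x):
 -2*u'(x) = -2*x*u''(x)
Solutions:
 u(x) = C1 + C2*x^2


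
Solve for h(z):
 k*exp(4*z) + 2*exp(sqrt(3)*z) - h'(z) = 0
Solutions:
 h(z) = C1 + k*exp(4*z)/4 + 2*sqrt(3)*exp(sqrt(3)*z)/3


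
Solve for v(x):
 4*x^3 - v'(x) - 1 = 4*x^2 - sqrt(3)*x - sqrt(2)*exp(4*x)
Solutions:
 v(x) = C1 + x^4 - 4*x^3/3 + sqrt(3)*x^2/2 - x + sqrt(2)*exp(4*x)/4


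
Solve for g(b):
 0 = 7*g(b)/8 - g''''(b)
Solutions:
 g(b) = C1*exp(-14^(1/4)*b/2) + C2*exp(14^(1/4)*b/2) + C3*sin(14^(1/4)*b/2) + C4*cos(14^(1/4)*b/2)


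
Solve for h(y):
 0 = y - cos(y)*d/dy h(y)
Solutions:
 h(y) = C1 + Integral(y/cos(y), y)


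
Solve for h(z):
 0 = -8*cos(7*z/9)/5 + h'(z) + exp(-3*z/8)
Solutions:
 h(z) = C1 + 72*sin(7*z/9)/35 + 8*exp(-3*z/8)/3


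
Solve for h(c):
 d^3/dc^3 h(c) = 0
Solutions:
 h(c) = C1 + C2*c + C3*c^2


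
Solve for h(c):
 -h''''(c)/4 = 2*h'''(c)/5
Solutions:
 h(c) = C1 + C2*c + C3*c^2 + C4*exp(-8*c/5)


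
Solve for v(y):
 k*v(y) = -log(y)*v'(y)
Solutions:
 v(y) = C1*exp(-k*li(y))


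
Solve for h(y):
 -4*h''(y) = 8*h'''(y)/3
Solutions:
 h(y) = C1 + C2*y + C3*exp(-3*y/2)


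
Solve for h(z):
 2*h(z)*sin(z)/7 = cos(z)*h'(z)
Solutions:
 h(z) = C1/cos(z)^(2/7)


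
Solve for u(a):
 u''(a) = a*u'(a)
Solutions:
 u(a) = C1 + C2*erfi(sqrt(2)*a/2)


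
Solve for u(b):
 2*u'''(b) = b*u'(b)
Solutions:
 u(b) = C1 + Integral(C2*airyai(2^(2/3)*b/2) + C3*airybi(2^(2/3)*b/2), b)


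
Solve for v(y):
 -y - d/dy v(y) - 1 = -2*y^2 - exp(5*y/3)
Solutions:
 v(y) = C1 + 2*y^3/3 - y^2/2 - y + 3*exp(5*y/3)/5


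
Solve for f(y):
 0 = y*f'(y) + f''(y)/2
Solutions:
 f(y) = C1 + C2*erf(y)


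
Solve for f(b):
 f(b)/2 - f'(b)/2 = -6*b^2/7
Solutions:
 f(b) = C1*exp(b) - 12*b^2/7 - 24*b/7 - 24/7


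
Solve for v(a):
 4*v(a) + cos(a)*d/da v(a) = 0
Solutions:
 v(a) = C1*(sin(a)^2 - 2*sin(a) + 1)/(sin(a)^2 + 2*sin(a) + 1)


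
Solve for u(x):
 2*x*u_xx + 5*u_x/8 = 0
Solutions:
 u(x) = C1 + C2*x^(11/16)
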